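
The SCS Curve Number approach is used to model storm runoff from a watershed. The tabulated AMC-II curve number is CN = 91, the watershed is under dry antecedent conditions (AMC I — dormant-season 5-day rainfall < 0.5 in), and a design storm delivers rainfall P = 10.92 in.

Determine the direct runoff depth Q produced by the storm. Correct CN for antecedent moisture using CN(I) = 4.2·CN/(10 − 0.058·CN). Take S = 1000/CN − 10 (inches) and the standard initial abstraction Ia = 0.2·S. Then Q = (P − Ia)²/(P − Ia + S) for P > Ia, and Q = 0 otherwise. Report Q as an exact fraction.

CN(I) from CN(II)=91: (4.2·91)/(10 − 0.058·91) = 63700/787 ≈ 80.940
Retention S: 1000/CN − 10 with CN=80.940 → S = 1500/637 ≈ 2.355 in
Ia = 0.2·(1500/637) = 300/637 in ≈ 0.471 in
Since P=10.920 > Ia=0.471: effective rainfall P−Ia = 166401/15925 in
Runoff Q = (P−Ia)²/(P−Ia+S) = (10.449)²/(10.449+2.355) = 9229764267/1082374475 ≈ 8.527 in

Q = 9229764267/1082374475 in ≈ 8.527 in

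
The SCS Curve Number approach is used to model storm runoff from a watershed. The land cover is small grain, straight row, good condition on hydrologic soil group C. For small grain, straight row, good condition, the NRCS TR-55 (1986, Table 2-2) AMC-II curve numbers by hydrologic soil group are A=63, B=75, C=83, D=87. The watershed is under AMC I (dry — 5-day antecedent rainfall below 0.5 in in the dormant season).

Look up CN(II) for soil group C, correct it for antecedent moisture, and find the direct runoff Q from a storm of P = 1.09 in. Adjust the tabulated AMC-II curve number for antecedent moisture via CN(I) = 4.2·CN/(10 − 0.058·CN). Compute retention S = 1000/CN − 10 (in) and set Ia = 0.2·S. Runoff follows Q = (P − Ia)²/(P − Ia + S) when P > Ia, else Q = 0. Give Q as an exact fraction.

NRCS table: small grain, straight row, good condition, soil group C → CN(II) = 83
Dry (AMC I): CN(I) = 4.2·83/(10 − 0.058·83) = (1743/5)/(2593/500) = 174300/2593 ≈ 67.219
Retention S: 1000/CN − 10 with CN=67.219 → S = 8500/1743 ≈ 4.877 in
Ia = 0.2·(8500/1743) = 1700/1743 in ≈ 0.975 in
Excess rainfall: 1.090 − 0.975 = 0.115 in; P > Ia so Q > 0
Runoff Q = (P−Ia)²/(P−Ia+S) = (0.115)²/(0.115+4.877) = 399480169/151638734100 ≈ 0.003 in

Q = 399480169/151638734100 in ≈ 0.003 in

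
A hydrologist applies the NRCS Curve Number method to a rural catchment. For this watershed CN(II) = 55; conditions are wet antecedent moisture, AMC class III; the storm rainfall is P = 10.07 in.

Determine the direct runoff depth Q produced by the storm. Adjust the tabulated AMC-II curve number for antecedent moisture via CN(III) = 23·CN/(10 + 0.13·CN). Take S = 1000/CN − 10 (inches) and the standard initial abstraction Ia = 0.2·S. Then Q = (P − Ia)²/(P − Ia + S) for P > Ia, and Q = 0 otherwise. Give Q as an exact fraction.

Adjust CN=55 to AMC III: 23·55/(10 + 0.13·55) → 1265 ÷ (343/20) = 25300/343 ≈ 73.761
S = 1000/(25300/343) − 10 = 900/253 in ≈ 3.557 in
Ia = 0.2·(900/253) = 180/253 in ≈ 0.711 in
Excess rainfall: 10.070 − 0.711 = 9.359 in; P > Ia so Q > 0
Runoff Q = (P−Ia)²/(P−Ia+S) = (9.359)²/(9.359+3.557) = 56060506441/8267306300 ≈ 6.781 in

Q = 56060506441/8267306300 in ≈ 6.781 in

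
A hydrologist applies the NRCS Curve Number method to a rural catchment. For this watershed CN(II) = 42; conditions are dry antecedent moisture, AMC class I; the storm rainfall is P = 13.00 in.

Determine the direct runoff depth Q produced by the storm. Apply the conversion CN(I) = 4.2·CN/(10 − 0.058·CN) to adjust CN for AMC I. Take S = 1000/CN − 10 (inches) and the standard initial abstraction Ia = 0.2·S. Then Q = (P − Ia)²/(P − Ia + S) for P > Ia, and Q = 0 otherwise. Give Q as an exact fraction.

Dry (AMC I): CN(I) = 4.2·42/(10 − 0.058·42) = (882/5)/(1891/250) = 44100/1891 ≈ 23.321
Retention S: 1000/CN − 10 with CN=23.321 → S = 14500/441 ≈ 32.880 in
Ia = 0.2S: 0.2·32.880 = 6.576 in (exactly 2900/441)
P − Ia = 13.000 − 6.576 = 2833/441 ≈ 6.424 in (> 0, runoff occurs)
Q: (2833/441)² ÷ (17333/441) = 8025889/7643853 in (≈ 1.050 in)

Q = 8025889/7643853 in ≈ 1.050 in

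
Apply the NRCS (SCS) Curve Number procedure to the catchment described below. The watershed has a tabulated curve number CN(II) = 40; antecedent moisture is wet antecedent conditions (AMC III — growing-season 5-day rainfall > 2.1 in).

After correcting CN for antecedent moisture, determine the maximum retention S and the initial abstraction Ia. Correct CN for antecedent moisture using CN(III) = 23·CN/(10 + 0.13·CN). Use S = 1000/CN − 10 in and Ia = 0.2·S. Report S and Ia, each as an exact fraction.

Adjust CN=40 to AMC III: 23·40/(10 + 0.13·40) → 920 ÷ (76/5) = 1150/19 ≈ 60.526
Retention S: 1000/CN − 10 with CN=60.526 → S = 150/23 ≈ 6.522 in
Ia = 0.2·(150/23) = 30/23 in ≈ 1.304 in

S = 150/23 in ≈ 6.522 in; Ia = 30/23 in ≈ 1.304 in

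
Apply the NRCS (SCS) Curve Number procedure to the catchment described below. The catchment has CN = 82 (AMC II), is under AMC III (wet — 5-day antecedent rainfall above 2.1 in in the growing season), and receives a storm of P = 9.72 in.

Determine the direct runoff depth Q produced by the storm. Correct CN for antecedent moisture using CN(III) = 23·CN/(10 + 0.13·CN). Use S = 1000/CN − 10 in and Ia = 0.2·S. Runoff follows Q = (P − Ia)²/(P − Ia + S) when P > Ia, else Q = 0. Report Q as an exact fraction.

Q = 5607463689/647393075 in ≈ 8.662 in

Adjust CN=82 to AMC III: 23·82/(10 + 0.13·82) → 1886 ÷ (1033/50) = 94300/1033 ≈ 91.288
Retention S: 1000/CN − 10 with CN=91.288 → S = 900/943 ≈ 0.954 in
Ia = 0.2S: 0.2·0.954 = 0.191 in (exactly 180/943)
Excess rainfall: 9.720 − 0.191 = 9.529 in; P > Ia so Q > 0
Runoff Q = (P−Ia)²/(P−Ia+S) = (9.529)²/(9.529+0.954) = 5607463689/647393075 ≈ 8.662 in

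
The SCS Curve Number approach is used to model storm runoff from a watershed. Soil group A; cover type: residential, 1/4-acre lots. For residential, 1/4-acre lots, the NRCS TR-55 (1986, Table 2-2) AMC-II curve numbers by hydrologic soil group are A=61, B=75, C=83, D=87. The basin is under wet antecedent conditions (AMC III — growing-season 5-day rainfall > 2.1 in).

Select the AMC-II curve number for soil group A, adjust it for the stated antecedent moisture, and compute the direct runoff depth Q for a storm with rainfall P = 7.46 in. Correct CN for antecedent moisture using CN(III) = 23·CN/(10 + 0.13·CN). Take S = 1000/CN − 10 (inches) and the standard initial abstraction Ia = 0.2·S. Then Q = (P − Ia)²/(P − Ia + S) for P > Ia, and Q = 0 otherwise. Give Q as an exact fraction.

Q = 234564893761/47654227850 in ≈ 4.922 in

NRCS table: residential, 1/4-acre lots, soil group A → CN(II) = 61
Adjust CN=61 to AMC III: 23·61/(10 + 0.13·61) → 1403 ÷ (1793/100) = 140300/1793 ≈ 78.249
S = 1000/(140300/1793) − 10 = 3900/1403 in ≈ 2.780 in
Initial abstraction Ia = S/5 = (3900/1403)/5 = 780/1403 ≈ 0.556 in
Since P=7.460 > Ia=0.556: effective rainfall P−Ia = 484319/70150 in
Q: (484319/70150)² ÷ (679319/70150) = 234564893761/47654227850 in (≈ 4.922 in)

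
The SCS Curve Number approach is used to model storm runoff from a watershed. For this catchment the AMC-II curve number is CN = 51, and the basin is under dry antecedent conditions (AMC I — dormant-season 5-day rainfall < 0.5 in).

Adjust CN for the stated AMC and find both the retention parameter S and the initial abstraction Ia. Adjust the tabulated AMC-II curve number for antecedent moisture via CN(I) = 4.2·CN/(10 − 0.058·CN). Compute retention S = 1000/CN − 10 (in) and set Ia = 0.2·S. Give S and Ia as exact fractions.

CN(I) from CN(II)=51: (4.2·51)/(10 − 0.058·51) = 15300/503 ≈ 30.417
Retention S: 1000/CN − 10 with CN=30.417 → S = 3500/153 ≈ 22.876 in
Initial abstraction Ia = S/5 = (3500/153)/5 = 700/153 ≈ 4.575 in

S = 3500/153 in ≈ 22.876 in; Ia = 700/153 in ≈ 4.575 in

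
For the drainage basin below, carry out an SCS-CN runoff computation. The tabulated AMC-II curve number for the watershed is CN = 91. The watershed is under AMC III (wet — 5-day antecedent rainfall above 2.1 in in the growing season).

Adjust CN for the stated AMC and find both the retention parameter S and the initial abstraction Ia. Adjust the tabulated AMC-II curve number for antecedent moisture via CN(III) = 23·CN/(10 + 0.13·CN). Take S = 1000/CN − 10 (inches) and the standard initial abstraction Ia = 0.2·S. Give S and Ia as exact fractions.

S = 900/2093 in ≈ 0.430 in; Ia = 180/2093 in ≈ 0.086 in

Adjust CN=91 to AMC III: 23·91/(10 + 0.13·91) → 2093 ÷ (2183/100) = 209300/2183 ≈ 95.877
Max retention: S = 1000/(209300/2183) − 10 = 900/2093 in (≈ 0.430 in)
Initial abstraction Ia = S/5 = (900/2093)/5 = 180/2093 ≈ 0.086 in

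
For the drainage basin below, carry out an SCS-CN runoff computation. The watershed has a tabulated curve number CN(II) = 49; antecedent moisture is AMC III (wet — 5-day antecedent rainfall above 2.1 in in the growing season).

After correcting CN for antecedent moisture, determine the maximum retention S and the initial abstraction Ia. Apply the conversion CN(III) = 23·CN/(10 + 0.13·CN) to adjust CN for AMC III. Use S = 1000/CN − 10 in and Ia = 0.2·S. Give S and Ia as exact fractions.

Adjust CN=49 to AMC III: 23·49/(10 + 0.13·49) → 1127 ÷ (1637/100) = 112700/1637 ≈ 68.845
S = 1000/(112700/1637) − 10 = 5100/1127 in ≈ 4.525 in
Ia = 0.2S: 0.2·4.525 = 0.905 in (exactly 1020/1127)

S = 5100/1127 in ≈ 4.525 in; Ia = 1020/1127 in ≈ 0.905 in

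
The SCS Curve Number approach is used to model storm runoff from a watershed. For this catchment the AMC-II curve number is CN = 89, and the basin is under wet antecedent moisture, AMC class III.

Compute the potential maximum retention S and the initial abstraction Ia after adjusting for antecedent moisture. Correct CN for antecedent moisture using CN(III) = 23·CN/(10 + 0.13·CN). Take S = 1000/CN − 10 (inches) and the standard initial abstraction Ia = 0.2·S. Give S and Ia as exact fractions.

Adjust CN=89 to AMC III: 23·89/(10 + 0.13·89) → 2047 ÷ (2157/100) = 204700/2157 ≈ 94.900
Retention S: 1000/CN − 10 with CN=94.900 → S = 1100/2047 ≈ 0.537 in
Initial abstraction Ia = S/5 = (1100/2047)/5 = 220/2047 ≈ 0.107 in

S = 1100/2047 in ≈ 0.537 in; Ia = 220/2047 in ≈ 0.107 in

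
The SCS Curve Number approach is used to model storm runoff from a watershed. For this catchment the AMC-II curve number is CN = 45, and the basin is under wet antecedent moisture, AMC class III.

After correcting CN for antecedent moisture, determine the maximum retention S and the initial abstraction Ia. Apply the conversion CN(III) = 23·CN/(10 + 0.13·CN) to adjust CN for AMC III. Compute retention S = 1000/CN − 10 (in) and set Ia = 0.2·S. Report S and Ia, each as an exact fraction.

S = 1100/207 in ≈ 5.314 in; Ia = 220/207 in ≈ 1.063 in

Wet (AMC III): CN(III) = 23·45/(10 + 0.13·45) = 1035/(317/20) = 20700/317 ≈ 65.300
Max retention: S = 1000/(20700/317) − 10 = 1100/207 in (≈ 5.314 in)
Ia = 0.2·(1100/207) = 220/207 in ≈ 1.063 in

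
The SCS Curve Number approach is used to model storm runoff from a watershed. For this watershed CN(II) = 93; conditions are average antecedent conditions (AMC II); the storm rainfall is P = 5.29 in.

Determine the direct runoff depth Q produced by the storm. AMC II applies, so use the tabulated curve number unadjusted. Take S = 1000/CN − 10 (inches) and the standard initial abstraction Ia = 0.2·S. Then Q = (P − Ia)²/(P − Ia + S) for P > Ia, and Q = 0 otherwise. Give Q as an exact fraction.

AMC II — tabulated CN = 93 applies directly.
Retention S: 1000/CN − 10 with CN=93.000 → S = 70/93 ≈ 0.753 in
Initial abstraction Ia = S/5 = (70/93)/5 = 14/93 ≈ 0.151 in
Excess rainfall: 5.290 − 0.151 = 5.139 in; P > Ia so Q > 0
Q = (47797/9300)²/((47797/9300) + 70/93) = (2284553209/86490000)/(54797/9300) = 2284553209/509612100 in ≈ 4.483 in

Q = 2284553209/509612100 in ≈ 4.483 in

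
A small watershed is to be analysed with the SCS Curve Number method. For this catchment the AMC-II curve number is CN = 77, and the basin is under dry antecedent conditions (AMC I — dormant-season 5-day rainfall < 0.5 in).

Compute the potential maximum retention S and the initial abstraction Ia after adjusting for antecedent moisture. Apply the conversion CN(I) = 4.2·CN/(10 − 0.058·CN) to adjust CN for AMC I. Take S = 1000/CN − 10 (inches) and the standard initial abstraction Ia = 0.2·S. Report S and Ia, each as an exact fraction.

S = 11500/1617 in ≈ 7.112 in; Ia = 2300/1617 in ≈ 1.422 in

CN(I) from CN(II)=77: (4.2·77)/(10 − 0.058·77) = 161700/2767 ≈ 58.439
Max retention: S = 1000/(161700/2767) − 10 = 11500/1617 in (≈ 7.112 in)
Ia = 0.2S: 0.2·7.112 = 1.422 in (exactly 2300/1617)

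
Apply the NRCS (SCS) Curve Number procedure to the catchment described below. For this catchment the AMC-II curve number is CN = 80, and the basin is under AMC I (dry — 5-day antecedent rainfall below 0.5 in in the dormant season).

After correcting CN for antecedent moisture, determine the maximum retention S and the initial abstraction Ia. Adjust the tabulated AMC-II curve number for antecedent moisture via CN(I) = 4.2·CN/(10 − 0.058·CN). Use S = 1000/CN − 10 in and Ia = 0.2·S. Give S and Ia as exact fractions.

S = 125/21 in ≈ 5.952 in; Ia = 25/21 in ≈ 1.190 in

Dry (AMC I): CN(I) = 4.2·80/(10 − 0.058·80) = 336/(134/25) = 4200/67 ≈ 62.687
Retention S: 1000/CN − 10 with CN=62.687 → S = 125/21 ≈ 5.952 in
Ia = 0.2S: 0.2·5.952 = 1.190 in (exactly 25/21)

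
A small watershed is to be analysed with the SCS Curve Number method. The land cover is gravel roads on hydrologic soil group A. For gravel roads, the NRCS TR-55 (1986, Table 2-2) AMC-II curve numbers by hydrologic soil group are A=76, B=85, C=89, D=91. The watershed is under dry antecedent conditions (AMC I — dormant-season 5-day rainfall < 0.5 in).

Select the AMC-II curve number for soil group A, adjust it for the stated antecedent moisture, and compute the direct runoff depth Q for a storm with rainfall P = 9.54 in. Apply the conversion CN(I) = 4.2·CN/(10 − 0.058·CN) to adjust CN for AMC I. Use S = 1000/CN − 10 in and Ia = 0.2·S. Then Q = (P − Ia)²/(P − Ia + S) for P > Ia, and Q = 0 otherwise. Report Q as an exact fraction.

Q = 2855940481/687882650 in ≈ 4.152 in

NRCS table: gravel roads, soil group A → CN(II) = 76
CN(I) from CN(II)=76: (4.2·76)/(10 − 0.058·76) = 13300/233 ≈ 57.082
Retention S: 1000/CN − 10 with CN=57.082 → S = 1000/133 ≈ 7.519 in
Ia = 0.2S: 0.2·7.519 = 1.504 in (exactly 200/133)
Excess rainfall: 9.540 − 1.504 = 8.036 in; P > Ia so Q > 0
Q: (53441/6650)² ÷ (103441/6650) = 2855940481/687882650 in (≈ 4.152 in)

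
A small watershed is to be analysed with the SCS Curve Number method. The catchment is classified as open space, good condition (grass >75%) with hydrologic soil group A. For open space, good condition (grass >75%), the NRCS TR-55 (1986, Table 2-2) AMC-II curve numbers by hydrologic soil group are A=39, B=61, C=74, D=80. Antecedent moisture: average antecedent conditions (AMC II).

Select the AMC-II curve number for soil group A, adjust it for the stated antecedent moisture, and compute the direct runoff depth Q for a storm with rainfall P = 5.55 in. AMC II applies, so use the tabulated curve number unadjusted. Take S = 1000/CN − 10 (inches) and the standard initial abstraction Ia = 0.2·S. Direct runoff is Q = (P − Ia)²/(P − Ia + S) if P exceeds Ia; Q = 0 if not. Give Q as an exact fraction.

NRCS table: open space, good condition (grass >75%), soil group A → CN(II) = 39
CN(II) = 39; AMC II needs no correction.
Retention S: 1000/CN − 10 with CN=39.000 → S = 610/39 ≈ 15.641 in
Initial abstraction Ia = S/5 = (610/39)/5 = 122/39 ≈ 3.128 in
P − Ia = 5.550 − 3.128 = 1889/780 ≈ 2.422 in (> 0, runoff occurs)
Q = (1889/780)²/((1889/780) + 610/39) = (3568321/608400)/(14089/780) = 3568321/10989420 in ≈ 0.325 in

Q = 3568321/10989420 in ≈ 0.325 in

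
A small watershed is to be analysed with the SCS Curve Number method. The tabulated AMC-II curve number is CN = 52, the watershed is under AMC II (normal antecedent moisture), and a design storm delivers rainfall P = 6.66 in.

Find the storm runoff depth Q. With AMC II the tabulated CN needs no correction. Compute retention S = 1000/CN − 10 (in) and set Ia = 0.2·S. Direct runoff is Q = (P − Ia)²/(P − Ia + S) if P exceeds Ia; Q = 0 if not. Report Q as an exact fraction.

CN(II) = 52; AMC II needs no correction.
Max retention: S = 1000/52 − 10 = 120/13 in (≈ 9.231 in)
Ia = 0.2S: 0.2·9.231 = 1.846 in (exactly 24/13)
Excess rainfall: 6.660 − 1.846 = 4.814 in; P > Ia so Q > 0
Runoff Q = (P−Ia)²/(P−Ia+S) = (4.814)²/(4.814+9.231) = 3263547/1977950 ≈ 1.650 in

Q = 3263547/1977950 in ≈ 1.650 in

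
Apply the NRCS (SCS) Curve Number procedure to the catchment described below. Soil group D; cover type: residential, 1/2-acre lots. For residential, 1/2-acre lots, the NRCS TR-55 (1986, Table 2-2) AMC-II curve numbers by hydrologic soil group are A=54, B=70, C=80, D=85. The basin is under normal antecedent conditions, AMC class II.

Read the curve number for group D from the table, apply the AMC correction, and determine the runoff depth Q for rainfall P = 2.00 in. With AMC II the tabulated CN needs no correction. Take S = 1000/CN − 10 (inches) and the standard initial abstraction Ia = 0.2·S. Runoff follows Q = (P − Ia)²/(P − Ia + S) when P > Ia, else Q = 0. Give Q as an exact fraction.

Q = 392/493 in ≈ 0.795 in

NRCS table: residential, 1/2-acre lots, soil group D → CN(II) = 85
CN(II) = 85; AMC II needs no correction.
S = 1000/85 − 10 = 30/17 in ≈ 1.765 in
Ia = 0.2S: 0.2·1.765 = 0.353 in (exactly 6/17)
Excess rainfall: 2.000 − 0.353 = 1.647 in; P > Ia so Q > 0
Runoff Q = (P−Ia)²/(P−Ia+S) = (1.647)²/(1.647+1.765) = 392/493 ≈ 0.795 in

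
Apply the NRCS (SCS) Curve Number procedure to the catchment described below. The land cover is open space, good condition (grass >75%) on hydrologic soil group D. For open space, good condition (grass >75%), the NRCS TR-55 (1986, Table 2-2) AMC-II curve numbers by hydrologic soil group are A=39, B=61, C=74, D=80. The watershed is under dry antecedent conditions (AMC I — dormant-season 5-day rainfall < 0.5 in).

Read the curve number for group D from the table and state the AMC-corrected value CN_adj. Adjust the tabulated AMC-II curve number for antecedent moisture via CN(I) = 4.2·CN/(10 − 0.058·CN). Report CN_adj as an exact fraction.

CN_adj = 4200/67 ≈ 62.687

NRCS table: open space, good condition (grass >75%), soil group D → CN(II) = 80
Dry (AMC I): CN(I) = 4.2·80/(10 − 0.058·80) = 336/(134/25) = 4200/67 ≈ 62.687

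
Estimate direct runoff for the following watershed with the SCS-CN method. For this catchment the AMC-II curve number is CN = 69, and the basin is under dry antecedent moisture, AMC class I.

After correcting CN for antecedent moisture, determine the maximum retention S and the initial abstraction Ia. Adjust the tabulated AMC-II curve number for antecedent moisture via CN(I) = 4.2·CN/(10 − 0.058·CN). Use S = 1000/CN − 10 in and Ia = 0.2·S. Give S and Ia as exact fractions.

S = 15500/1449 in ≈ 10.697 in; Ia = 3100/1449 in ≈ 2.139 in

CN(I) from CN(II)=69: (4.2·69)/(10 − 0.058·69) = 144900/2999 ≈ 48.316
Retention S: 1000/CN − 10 with CN=48.316 → S = 15500/1449 ≈ 10.697 in
Initial abstraction Ia = S/5 = (15500/1449)/5 = 3100/1449 ≈ 2.139 in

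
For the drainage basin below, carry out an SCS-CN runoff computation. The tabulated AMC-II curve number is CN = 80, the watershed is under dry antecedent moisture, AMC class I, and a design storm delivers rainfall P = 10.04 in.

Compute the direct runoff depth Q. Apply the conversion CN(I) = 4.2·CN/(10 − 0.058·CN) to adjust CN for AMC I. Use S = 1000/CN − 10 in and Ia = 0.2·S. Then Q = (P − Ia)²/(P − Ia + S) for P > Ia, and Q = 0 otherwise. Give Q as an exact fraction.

Q = 21585316/4079775 in ≈ 5.291 in

Dry (AMC I): CN(I) = 4.2·80/(10 − 0.058·80) = 336/(134/25) = 4200/67 ≈ 62.687
Retention S: 1000/CN − 10 with CN=62.687 → S = 125/21 ≈ 5.952 in
Ia = 0.2·(125/21) = 25/21 in ≈ 1.190 in
Excess rainfall: 10.040 − 1.190 = 8.850 in; P > Ia so Q > 0
Q = (4646/525)²/((4646/525) + 125/21) = (21585316/275625)/(7771/525) = 21585316/4079775 in ≈ 5.291 in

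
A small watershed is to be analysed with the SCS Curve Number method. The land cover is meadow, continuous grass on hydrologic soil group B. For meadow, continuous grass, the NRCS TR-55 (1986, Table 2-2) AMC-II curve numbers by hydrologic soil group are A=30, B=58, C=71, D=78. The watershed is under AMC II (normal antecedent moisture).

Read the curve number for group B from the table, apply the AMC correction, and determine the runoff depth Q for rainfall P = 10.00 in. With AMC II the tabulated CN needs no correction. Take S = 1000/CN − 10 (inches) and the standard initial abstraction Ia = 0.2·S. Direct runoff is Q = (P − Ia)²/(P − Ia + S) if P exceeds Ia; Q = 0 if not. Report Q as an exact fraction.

Q = 30752/6641 in ≈ 4.631 in

NRCS table: meadow, continuous grass, soil group B → CN(II) = 58
AMC II — tabulated CN = 58 applies directly.
S = 1000/58 − 10 = 210/29 in ≈ 7.241 in
Initial abstraction Ia = S/5 = (210/29)/5 = 42/29 ≈ 1.448 in
Excess rainfall: 10.000 − 1.448 = 8.552 in; P > Ia so Q > 0
Runoff Q = (P−Ia)²/(P−Ia+S) = (8.552)²/(8.552+7.241) = 30752/6641 ≈ 4.631 in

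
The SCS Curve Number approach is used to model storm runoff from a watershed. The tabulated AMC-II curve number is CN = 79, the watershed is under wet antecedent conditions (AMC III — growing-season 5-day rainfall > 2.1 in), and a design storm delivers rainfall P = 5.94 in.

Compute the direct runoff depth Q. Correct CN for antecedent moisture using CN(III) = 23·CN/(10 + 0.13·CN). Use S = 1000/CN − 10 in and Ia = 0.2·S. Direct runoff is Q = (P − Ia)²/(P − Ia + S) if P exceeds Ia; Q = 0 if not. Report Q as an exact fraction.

Wet (AMC III): CN(III) = 23·79/(10 + 0.13·79) = 1817/(2027/100) = 181700/2027 ≈ 89.640
S = 1000/(181700/2027) − 10 = 2100/1817 in ≈ 1.156 in
Ia = 0.2·(2100/1817) = 420/1817 in ≈ 0.231 in
P − Ia = 5.940 − 0.231 = 518649/90850 ≈ 5.709 in (> 0, runoff occurs)
Q: (518649/90850)² ÷ (623649/90850) = 89665595067/18886170550 in (≈ 4.748 in)

Q = 89665595067/18886170550 in ≈ 4.748 in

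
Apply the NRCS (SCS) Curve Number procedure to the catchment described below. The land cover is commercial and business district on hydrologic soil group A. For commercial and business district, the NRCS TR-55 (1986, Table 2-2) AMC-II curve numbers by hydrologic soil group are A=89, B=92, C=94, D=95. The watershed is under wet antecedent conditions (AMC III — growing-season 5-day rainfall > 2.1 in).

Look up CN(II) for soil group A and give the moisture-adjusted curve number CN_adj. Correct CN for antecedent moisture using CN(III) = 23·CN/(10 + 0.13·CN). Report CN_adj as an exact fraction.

CN_adj = 204700/2157 ≈ 94.900

NRCS table: commercial and business district, soil group A → CN(II) = 89
Adjust CN=89 to AMC III: 23·89/(10 + 0.13·89) → 2047 ÷ (2157/100) = 204700/2157 ≈ 94.900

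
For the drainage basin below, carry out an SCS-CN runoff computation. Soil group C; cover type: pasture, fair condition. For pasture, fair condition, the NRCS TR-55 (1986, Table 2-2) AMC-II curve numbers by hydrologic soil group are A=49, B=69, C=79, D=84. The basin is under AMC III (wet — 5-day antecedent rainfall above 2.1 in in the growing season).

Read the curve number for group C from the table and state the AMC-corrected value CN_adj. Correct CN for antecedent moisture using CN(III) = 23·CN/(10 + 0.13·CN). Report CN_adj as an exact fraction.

CN_adj = 181700/2027 ≈ 89.640

NRCS table: pasture, fair condition, soil group C → CN(II) = 79
Adjust CN=79 to AMC III: 23·79/(10 + 0.13·79) → 1817 ÷ (2027/100) = 181700/2027 ≈ 89.640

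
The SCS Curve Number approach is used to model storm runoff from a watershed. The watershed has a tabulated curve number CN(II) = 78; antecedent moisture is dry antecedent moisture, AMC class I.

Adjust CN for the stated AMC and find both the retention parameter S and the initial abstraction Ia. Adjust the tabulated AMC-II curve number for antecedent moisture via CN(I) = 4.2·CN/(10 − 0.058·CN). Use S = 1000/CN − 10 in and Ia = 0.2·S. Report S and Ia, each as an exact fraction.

S = 5500/819 in ≈ 6.716 in; Ia = 1100/819 in ≈ 1.343 in

Dry (AMC I): CN(I) = 4.2·78/(10 − 0.058·78) = (1638/5)/(1369/250) = 81900/1369 ≈ 59.825
S = 1000/(81900/1369) − 10 = 5500/819 in ≈ 6.716 in
Initial abstraction Ia = S/5 = (5500/819)/5 = 1100/819 ≈ 1.343 in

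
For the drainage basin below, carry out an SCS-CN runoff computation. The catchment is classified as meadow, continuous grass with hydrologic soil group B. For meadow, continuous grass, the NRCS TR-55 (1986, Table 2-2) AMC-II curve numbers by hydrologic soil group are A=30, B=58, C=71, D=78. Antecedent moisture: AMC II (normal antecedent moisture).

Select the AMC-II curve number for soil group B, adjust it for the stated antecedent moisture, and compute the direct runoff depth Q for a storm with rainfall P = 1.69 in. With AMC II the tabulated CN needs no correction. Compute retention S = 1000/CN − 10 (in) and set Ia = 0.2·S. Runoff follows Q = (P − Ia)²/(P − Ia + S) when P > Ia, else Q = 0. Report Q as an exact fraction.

Q = 491401/62932900 in ≈ 0.008 in

NRCS table: meadow, continuous grass, soil group B → CN(II) = 58
AMC II — tabulated CN = 58 applies directly.
Retention S: 1000/CN − 10 with CN=58.000 → S = 210/29 ≈ 7.241 in
Ia = 0.2·(210/29) = 42/29 in ≈ 1.448 in
P − Ia = 1.690 − 1.448 = 701/2900 ≈ 0.242 in (> 0, runoff occurs)
Q: (701/2900)² ÷ (21701/2900) = 491401/62932900 in (≈ 0.008 in)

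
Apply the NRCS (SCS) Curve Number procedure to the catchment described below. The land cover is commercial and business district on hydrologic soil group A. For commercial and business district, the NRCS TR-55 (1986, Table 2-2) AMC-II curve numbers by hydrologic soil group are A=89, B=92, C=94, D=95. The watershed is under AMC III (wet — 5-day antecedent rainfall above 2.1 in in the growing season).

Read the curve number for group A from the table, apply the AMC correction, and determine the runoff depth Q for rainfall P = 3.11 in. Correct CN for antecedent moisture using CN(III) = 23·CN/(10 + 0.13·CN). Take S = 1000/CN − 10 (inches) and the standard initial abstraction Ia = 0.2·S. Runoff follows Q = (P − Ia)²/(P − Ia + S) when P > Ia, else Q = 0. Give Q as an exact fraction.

Q = 377754056689/148329099900 in ≈ 2.547 in

NRCS table: commercial and business district, soil group A → CN(II) = 89
Adjust CN=89 to AMC III: 23·89/(10 + 0.13·89) → 2047 ÷ (2157/100) = 204700/2157 ≈ 94.900
S = 1000/(204700/2157) − 10 = 1100/2047 in ≈ 0.537 in
Initial abstraction Ia = S/5 = (1100/2047)/5 = 220/2047 ≈ 0.107 in
P − Ia = 3.110 − 0.107 = 614617/204700 ≈ 3.003 in (> 0, runoff occurs)
Q = (614617/204700)²/((614617/204700) + 1100/2047) = (377754056689/41902090000)/(724617/204700) = 377754056689/148329099900 in ≈ 2.547 in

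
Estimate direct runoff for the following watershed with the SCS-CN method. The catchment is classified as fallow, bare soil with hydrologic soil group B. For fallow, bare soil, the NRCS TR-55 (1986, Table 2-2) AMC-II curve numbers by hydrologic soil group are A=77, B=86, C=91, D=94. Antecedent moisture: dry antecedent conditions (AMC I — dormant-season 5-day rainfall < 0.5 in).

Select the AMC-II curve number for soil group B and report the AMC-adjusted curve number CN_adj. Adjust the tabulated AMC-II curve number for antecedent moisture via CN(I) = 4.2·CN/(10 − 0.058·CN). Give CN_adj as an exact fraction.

CN_adj = 12900/179 ≈ 72.067

NRCS table: fallow, bare soil, soil group B → CN(II) = 86
Adjust CN=86 to AMC I: 4.2·86/(10 − 0.058·86) → (1806/5) ÷ (1253/250) = 12900/179 ≈ 72.067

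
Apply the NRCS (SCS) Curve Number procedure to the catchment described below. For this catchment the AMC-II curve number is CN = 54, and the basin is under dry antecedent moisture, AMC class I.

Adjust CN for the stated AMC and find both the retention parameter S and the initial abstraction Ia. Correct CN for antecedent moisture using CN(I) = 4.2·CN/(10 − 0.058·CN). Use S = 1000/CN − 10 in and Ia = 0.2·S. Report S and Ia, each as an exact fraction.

Adjust CN=54 to AMC I: 4.2·54/(10 − 0.058·54) → (1134/5) ÷ (1717/250) = 56700/1717 ≈ 33.023
Retention S: 1000/CN − 10 with CN=33.023 → S = 11500/567 ≈ 20.282 in
Initial abstraction Ia = S/5 = (11500/567)/5 = 2300/567 ≈ 4.056 in

S = 11500/567 in ≈ 20.282 in; Ia = 2300/567 in ≈ 4.056 in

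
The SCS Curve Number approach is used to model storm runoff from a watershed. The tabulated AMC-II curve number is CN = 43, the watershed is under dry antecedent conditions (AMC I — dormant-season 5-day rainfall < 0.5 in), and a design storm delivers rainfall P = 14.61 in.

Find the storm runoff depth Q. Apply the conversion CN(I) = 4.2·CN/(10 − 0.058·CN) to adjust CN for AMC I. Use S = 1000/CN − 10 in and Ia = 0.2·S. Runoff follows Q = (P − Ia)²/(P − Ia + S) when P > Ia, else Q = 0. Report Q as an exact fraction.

CN(I) from CN(II)=43: (4.2·43)/(10 − 0.058·43) = 30100/1251 ≈ 24.061
Retention S: 1000/CN − 10 with CN=24.061 → S = 9500/301 ≈ 31.561 in
Initial abstraction Ia = S/5 = (9500/301)/5 = 1900/301 ≈ 6.312 in
Excess rainfall: 14.610 − 6.312 = 8.298 in; P > Ia so Q > 0
Runoff Q = (P−Ia)²/(P−Ia+S) = (8.298)²/(8.298+31.561) = 62380557121/36112806100 ≈ 1.727 in

Q = 62380557121/36112806100 in ≈ 1.727 in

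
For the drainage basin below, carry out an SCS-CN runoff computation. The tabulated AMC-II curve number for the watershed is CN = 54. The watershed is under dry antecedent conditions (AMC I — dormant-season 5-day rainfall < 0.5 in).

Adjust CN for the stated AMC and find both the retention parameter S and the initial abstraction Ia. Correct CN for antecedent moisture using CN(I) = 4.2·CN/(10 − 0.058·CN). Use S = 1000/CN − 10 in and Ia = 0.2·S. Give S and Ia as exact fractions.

Dry (AMC I): CN(I) = 4.2·54/(10 − 0.058·54) = (1134/5)/(1717/250) = 56700/1717 ≈ 33.023
Retention S: 1000/CN − 10 with CN=33.023 → S = 11500/567 ≈ 20.282 in
Ia = 0.2S: 0.2·20.282 = 4.056 in (exactly 2300/567)

S = 11500/567 in ≈ 20.282 in; Ia = 2300/567 in ≈ 4.056 in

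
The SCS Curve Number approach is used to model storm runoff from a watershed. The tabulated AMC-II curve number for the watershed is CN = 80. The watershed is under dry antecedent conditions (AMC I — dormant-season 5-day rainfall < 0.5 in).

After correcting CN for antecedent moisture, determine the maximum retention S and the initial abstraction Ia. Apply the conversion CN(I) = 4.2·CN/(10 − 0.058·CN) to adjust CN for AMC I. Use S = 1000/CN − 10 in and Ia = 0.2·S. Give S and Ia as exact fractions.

Adjust CN=80 to AMC I: 4.2·80/(10 − 0.058·80) → 336 ÷ (134/25) = 4200/67 ≈ 62.687
Retention S: 1000/CN − 10 with CN=62.687 → S = 125/21 ≈ 5.952 in
Ia = 0.2·(125/21) = 25/21 in ≈ 1.190 in

S = 125/21 in ≈ 5.952 in; Ia = 25/21 in ≈ 1.190 in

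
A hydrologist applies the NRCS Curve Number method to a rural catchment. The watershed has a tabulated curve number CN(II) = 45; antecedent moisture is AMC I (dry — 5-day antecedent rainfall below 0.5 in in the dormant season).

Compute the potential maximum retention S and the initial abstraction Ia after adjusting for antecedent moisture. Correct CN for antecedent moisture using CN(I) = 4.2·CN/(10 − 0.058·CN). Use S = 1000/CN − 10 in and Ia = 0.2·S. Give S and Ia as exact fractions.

S = 5500/189 in ≈ 29.101 in; Ia = 1100/189 in ≈ 5.820 in

Dry (AMC I): CN(I) = 4.2·45/(10 − 0.058·45) = 189/(739/100) = 18900/739 ≈ 25.575
Max retention: S = 1000/(18900/739) − 10 = 5500/189 in (≈ 29.101 in)
Ia = 0.2·(5500/189) = 1100/189 in ≈ 5.820 in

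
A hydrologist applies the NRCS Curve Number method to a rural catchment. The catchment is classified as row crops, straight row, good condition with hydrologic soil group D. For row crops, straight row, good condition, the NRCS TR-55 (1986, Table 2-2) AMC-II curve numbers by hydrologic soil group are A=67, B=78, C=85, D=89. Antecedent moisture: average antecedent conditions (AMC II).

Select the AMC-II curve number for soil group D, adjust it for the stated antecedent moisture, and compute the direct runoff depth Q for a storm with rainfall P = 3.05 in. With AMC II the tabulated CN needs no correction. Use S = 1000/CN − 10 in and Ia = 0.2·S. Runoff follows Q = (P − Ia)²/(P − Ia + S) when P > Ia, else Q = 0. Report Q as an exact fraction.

NRCS table: row crops, straight row, good condition, soil group D → CN(II) = 89
CN(II) = 89; AMC II needs no correction.
Max retention: S = 1000/89 − 10 = 110/89 in (≈ 1.236 in)
Ia = 0.2S: 0.2·1.236 = 0.247 in (exactly 22/89)
P − Ia = 3.050 − 0.247 = 4989/1780 ≈ 2.803 in (> 0, runoff occurs)
Q: (4989/1780)² ÷ (7189/1780) = 24890121/12796420 in (≈ 1.945 in)

Q = 24890121/12796420 in ≈ 1.945 in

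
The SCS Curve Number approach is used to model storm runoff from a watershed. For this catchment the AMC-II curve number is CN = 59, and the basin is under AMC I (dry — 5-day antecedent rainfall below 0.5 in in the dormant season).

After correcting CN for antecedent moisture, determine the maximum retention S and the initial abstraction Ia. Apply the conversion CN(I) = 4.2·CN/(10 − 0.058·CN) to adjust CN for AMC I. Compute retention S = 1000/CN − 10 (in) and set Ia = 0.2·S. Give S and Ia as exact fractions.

S = 20500/1239 in ≈ 16.546 in; Ia = 4100/1239 in ≈ 3.309 in

Dry (AMC I): CN(I) = 4.2·59/(10 − 0.058·59) = (1239/5)/(3289/500) = 123900/3289 ≈ 37.671
Max retention: S = 1000/(123900/3289) − 10 = 20500/1239 in (≈ 16.546 in)
Ia = 0.2·(20500/1239) = 4100/1239 in ≈ 3.309 in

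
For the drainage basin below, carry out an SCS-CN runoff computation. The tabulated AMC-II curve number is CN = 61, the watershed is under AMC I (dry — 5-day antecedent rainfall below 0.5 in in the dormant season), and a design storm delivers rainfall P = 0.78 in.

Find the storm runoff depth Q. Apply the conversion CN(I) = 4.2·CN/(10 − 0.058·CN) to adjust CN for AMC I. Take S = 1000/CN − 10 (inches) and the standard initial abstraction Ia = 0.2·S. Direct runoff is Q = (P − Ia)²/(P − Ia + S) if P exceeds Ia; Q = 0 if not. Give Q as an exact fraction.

Q = 0 in ≈ 0.000 in

CN(I) from CN(II)=61: (4.2·61)/(10 − 0.058·61) = 42700/1077 ≈ 39.647
S = 1000/(42700/1077) − 10 = 6500/427 in ≈ 15.222 in
Ia = 0.2·(6500/427) = 1300/427 in ≈ 3.044 in
P = 0.780 ≤ Ia = 3.044 in: entire storm abstracted, Q = 0.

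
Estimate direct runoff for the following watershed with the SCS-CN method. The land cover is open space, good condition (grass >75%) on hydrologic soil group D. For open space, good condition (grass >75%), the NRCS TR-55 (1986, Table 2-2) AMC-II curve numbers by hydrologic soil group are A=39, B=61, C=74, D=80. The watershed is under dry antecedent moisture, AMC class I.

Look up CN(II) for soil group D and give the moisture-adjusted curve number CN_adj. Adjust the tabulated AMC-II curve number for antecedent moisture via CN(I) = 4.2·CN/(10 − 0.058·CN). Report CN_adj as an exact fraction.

CN_adj = 4200/67 ≈ 62.687

NRCS table: open space, good condition (grass >75%), soil group D → CN(II) = 80
Adjust CN=80 to AMC I: 4.2·80/(10 − 0.058·80) → 336 ÷ (134/25) = 4200/67 ≈ 62.687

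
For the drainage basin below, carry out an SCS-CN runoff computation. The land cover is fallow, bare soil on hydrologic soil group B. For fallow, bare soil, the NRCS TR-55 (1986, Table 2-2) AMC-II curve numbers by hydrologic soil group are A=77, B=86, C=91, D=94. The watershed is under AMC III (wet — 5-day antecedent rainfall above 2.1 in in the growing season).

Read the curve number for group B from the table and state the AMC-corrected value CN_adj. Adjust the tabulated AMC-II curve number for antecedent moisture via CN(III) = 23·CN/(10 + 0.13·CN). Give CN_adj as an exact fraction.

CN_adj = 98900/1059 ≈ 93.390

NRCS table: fallow, bare soil, soil group B → CN(II) = 86
Adjust CN=86 to AMC III: 23·86/(10 + 0.13·86) → 1978 ÷ (1059/50) = 98900/1059 ≈ 93.390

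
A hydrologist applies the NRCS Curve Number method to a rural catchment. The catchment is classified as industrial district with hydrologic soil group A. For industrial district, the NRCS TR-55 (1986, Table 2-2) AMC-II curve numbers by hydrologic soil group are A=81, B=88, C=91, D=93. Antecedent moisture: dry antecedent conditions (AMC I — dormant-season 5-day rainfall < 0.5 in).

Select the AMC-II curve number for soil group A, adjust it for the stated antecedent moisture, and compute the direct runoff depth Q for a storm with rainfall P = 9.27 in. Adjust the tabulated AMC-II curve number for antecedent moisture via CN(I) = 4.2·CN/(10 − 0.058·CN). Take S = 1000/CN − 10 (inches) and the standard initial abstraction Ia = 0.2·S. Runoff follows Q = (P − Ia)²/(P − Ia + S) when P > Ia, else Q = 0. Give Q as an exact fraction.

NRCS table: industrial district, soil group A → CN(II) = 81
CN(I) from CN(II)=81: (4.2·81)/(10 − 0.058·81) = 170100/2651 ≈ 64.164
Max retention: S = 1000/(170100/2651) − 10 = 9500/1701 in (≈ 5.585 in)
Initial abstraction Ia = S/5 = (9500/1701)/5 = 1900/1701 ≈ 1.117 in
P − Ia = 9.270 − 1.117 = 1386827/170100 ≈ 8.153 in (> 0, runoff occurs)
Q = (1386827/170100)²/((1386827/170100) + 9500/1701) = (1923289127929/28934010000)/(2336827/170100) = 1923289127929/397494272700 in ≈ 4.839 in

Q = 1923289127929/397494272700 in ≈ 4.839 in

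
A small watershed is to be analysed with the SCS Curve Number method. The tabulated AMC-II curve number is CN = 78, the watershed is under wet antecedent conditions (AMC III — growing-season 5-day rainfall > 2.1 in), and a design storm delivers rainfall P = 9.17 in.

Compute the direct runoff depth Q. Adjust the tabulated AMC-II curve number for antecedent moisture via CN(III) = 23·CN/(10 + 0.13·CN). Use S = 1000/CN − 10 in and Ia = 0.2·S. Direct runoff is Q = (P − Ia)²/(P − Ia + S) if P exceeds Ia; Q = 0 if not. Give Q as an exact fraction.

Adjust CN=78 to AMC III: 23·78/(10 + 0.13·78) → 1794 ÷ (1007/50) = 89700/1007 ≈ 89.076
S = 1000/(89700/1007) − 10 = 1100/897 in ≈ 1.226 in
Ia = 0.2·(1100/897) = 220/897 in ≈ 0.245 in
Since P=9.170 > Ia=0.245: effective rainfall P−Ia = 800549/89700 in
Runoff Q = (P−Ia)²/(P−Ia+S) = (8.925)²/(8.925+1.226) = 640878701401/81676245300 ≈ 7.847 in

Q = 640878701401/81676245300 in ≈ 7.847 in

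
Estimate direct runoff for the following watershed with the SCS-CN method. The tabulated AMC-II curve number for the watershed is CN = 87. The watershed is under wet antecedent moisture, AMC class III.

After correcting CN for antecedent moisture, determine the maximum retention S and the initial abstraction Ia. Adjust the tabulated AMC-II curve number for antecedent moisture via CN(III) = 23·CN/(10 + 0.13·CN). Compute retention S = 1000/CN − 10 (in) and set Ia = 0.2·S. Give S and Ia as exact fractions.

Wet (AMC III): CN(III) = 23·87/(10 + 0.13·87) = 2001/(2131/100) = 200100/2131 ≈ 93.900
S = 1000/(200100/2131) − 10 = 1300/2001 in ≈ 0.650 in
Ia = 0.2S: 0.2·0.650 = 0.130 in (exactly 260/2001)

S = 1300/2001 in ≈ 0.650 in; Ia = 260/2001 in ≈ 0.130 in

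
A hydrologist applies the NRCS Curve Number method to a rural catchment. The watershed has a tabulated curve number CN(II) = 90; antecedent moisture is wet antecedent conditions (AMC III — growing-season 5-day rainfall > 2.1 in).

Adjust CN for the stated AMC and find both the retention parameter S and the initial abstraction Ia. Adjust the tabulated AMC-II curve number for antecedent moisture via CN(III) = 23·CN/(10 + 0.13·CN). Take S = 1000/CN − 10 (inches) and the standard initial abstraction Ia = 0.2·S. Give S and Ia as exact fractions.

S = 100/207 in ≈ 0.483 in; Ia = 20/207 in ≈ 0.097 in

Wet (AMC III): CN(III) = 23·90/(10 + 0.13·90) = 2070/(217/10) = 20700/217 ≈ 95.392
S = 1000/(20700/217) − 10 = 100/207 in ≈ 0.483 in
Ia = 0.2S: 0.2·0.483 = 0.097 in (exactly 20/207)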